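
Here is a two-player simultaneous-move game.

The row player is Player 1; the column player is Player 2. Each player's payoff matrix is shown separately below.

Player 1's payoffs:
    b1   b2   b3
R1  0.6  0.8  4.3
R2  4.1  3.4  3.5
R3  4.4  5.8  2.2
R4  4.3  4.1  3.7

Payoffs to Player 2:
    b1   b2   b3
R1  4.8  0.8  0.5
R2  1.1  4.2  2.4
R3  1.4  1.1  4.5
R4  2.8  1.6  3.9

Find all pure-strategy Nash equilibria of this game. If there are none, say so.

There is no pure-strategy Nash equilibrium.

For each player, find the best response to each opponent profile; mutual best responses are the pure NE.
Player 1 against b1: payoffs 0.6, 4.1, 4.4, 4.3 → best response R3.
Player 1 against b2: payoffs 0.8, 3.4, 5.8, 4.1 → best response R3.
Player 1 against b3: payoffs 4.3, 3.5, 2.2, 3.7 → best response R1.
Player 2 against R1: payoffs 4.8, 0.8, 0.5 → best response b1.
Player 2 against R2: payoffs 1.1, 4.2, 2.4 → best response b2.
Player 2 against R3: payoffs 1.4, 1.1, 4.5 → best response b3.
Player 2 against R4: payoffs 2.8, 1.6, 3.9 → best response b3.
No profile is a mutual best response for all players.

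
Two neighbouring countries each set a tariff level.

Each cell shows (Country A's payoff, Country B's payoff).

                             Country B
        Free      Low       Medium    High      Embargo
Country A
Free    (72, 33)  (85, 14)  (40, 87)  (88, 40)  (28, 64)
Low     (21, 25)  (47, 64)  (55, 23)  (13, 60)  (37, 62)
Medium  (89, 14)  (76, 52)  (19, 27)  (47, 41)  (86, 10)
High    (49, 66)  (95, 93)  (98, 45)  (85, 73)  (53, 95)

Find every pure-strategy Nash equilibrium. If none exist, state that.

Country A against Free: payoffs 72, 21, 89, 49 → best response Medium.
Country A against Low: payoffs 85, 47, 76, 95 → best response High.
Country A against Medium: payoffs 40, 55, 19, 98 → best response High.
Country A against High: payoffs 88, 13, 47, 85 → best response Free.
Country A against Embargo: payoffs 28, 37, 86, 53 → best response Medium.
Country B against Free: payoffs 33, 14, 87, 40, 64 → best response Medium.
Country B against Low: payoffs 25, 64, 23, 60, 62 → best response Low.
Country B against Medium: payoffs 14, 52, 27, 41, 10 → best response Low.
Country B against High: payoffs 66, 93, 45, 73, 95 → best response Embargo.
No profile is a mutual best response for all players.

There is no pure-strategy Nash equilibrium.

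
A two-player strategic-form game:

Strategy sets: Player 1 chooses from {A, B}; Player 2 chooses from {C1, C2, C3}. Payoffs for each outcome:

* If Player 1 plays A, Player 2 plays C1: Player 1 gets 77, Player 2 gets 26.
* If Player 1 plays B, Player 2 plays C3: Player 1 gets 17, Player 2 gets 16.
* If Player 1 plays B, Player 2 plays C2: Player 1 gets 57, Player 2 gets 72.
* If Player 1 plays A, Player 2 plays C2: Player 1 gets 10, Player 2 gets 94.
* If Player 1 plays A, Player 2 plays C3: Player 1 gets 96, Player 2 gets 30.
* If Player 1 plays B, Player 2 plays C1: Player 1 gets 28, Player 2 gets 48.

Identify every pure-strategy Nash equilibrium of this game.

(A, C1): Player 2 can switch to C2 (26 → 94). Not NE.
(A, C2): Player 1 can switch to B (10 → 57). Not NE.
(A, C3): Player 2 can switch to C2 (30 → 94). Not NE.
(B, C1): Player 1 can switch to A (28 → 77). Not NE.
(B, C2): Player 1 gets 57, best alternative 10; Player 2 gets 72, best alternative 48. No profitable deviation — NE.
(B, C3): Player 1 can switch to A (17 → 96). Not NE.

The unique pure-strategy Nash equilibrium is (B, C2).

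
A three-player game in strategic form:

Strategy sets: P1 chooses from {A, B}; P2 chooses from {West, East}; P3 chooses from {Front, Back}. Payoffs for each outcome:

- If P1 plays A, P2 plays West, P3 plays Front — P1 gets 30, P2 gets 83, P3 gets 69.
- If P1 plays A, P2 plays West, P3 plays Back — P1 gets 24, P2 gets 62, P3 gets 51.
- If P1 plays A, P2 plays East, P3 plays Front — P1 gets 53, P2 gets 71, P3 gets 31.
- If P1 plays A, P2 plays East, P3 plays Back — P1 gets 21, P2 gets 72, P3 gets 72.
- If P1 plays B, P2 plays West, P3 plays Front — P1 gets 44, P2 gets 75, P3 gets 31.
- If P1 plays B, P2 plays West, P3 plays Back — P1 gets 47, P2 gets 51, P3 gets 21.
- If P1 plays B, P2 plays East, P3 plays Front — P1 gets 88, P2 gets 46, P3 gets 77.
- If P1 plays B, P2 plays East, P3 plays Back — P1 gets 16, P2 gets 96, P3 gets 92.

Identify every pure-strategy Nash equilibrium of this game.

The pure Nash equilibria are (A, East, Back); (B, West, Front).

P1 against (West, Front): payoffs 30, 44 → best response B.
P1 against (West, Back): payoffs 24, 47 → best response B.
P1 against (East, Front): payoffs 53, 88 → best response B.
P1 against (East, Back): payoffs 21, 16 → best response A.
P2 against (A, Front): payoffs 83, 71 → best response West.
P2 against (A, Back): payoffs 62, 72 → best response East.
P2 against (B, Front): payoffs 75, 46 → best response West.
P2 against (B, Back): payoffs 51, 96 → best response East.
P3 against (A, West): payoffs 69, 51 → best response Front.
P3 against (A, East): payoffs 31, 72 → best response Back.
P3 against (B, West): payoffs 31, 21 → best response Front.
P3 against (B, East): payoffs 77, 92 → best response Back.
Mutual best responses: (A, East, Back); (B, West, Front).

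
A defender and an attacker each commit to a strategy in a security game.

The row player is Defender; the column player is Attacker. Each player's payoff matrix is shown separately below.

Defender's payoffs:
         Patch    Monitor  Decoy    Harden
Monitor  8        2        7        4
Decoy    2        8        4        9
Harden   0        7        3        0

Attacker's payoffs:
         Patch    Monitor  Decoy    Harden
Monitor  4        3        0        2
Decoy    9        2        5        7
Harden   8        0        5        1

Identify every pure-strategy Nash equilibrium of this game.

For each player, find the best response to each opponent profile; mutual best responses are the pure NE.
Defender against Patch: payoffs 8, 2, 0 → best response Monitor.
Defender against Monitor: payoffs 2, 8, 7 → best response Decoy.
Defender against Decoy: payoffs 7, 4, 3 → best response Monitor.
Defender against Harden: payoffs 4, 9, 0 → best response Decoy.
Attacker against Monitor: payoffs 4, 3, 0, 2 → best response Patch.
Attacker against Decoy: payoffs 9, 2, 5, 7 → best response Patch.
Attacker against Harden: payoffs 8, 0, 5, 1 → best response Patch.
Mutual best responses: (Monitor, Patch).

The unique pure-strategy Nash equilibrium is (Monitor, Patch).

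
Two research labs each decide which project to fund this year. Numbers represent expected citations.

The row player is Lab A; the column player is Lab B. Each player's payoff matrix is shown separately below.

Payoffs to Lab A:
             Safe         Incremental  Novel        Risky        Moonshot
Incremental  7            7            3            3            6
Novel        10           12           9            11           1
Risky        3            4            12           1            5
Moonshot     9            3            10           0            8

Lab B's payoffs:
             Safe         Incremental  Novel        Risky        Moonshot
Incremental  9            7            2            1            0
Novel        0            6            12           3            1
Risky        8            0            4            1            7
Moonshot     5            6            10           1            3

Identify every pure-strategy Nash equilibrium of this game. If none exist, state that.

For each player, find the best response to each opponent profile; mutual best responses are the pure NE.
Lab A against Safe: payoffs 7, 10, 3, 9 → best response Novel.
Lab A against Incremental: payoffs 7, 12, 4, 3 → best response Novel.
Lab A against Novel: payoffs 3, 9, 12, 10 → best response Risky.
Lab A against Risky: payoffs 3, 11, 1, 0 → best response Novel.
Lab A against Moonshot: payoffs 6, 1, 5, 8 → best response Moonshot.
Lab B against Incremental: payoffs 9, 7, 2, 1, 0 → best response Safe.
Lab B against Novel: payoffs 0, 6, 12, 3, 1 → best response Novel.
Lab B against Risky: payoffs 8, 0, 4, 1, 7 → best response Safe.
Lab B against Moonshot: payoffs 5, 6, 10, 1, 3 → best response Novel.
No profile is a mutual best response for all players.

There is no pure-strategy Nash equilibrium.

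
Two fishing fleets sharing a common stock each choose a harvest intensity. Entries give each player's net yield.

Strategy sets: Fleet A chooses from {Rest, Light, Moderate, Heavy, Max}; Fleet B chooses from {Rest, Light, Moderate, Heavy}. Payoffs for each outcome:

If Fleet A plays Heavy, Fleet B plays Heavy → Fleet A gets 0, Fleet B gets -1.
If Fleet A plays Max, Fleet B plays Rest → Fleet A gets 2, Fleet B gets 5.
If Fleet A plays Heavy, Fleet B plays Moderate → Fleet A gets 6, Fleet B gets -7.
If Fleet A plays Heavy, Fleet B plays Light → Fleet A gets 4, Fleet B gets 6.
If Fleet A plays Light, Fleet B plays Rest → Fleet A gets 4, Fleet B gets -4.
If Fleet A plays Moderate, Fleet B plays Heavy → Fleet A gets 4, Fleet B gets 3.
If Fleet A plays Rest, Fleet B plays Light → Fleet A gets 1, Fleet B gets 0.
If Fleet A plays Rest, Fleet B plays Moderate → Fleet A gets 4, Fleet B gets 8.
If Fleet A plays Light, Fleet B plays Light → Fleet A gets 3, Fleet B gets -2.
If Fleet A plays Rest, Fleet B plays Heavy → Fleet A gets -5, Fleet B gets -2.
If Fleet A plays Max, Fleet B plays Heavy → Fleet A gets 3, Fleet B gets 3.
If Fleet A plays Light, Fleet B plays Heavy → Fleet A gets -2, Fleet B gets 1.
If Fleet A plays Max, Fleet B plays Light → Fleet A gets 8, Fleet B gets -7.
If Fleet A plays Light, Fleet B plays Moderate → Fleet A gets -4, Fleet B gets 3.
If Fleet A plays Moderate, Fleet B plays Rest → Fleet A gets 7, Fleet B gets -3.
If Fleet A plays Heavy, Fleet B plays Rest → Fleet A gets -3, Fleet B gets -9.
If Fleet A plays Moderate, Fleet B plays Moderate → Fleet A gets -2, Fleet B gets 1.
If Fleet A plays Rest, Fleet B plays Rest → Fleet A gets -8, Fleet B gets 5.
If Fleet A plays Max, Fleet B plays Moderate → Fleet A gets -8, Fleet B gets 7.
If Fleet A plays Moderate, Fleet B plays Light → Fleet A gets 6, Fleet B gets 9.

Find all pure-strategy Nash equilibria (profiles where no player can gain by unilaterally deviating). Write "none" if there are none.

There is no pure-strategy Nash equilibrium.

For each strategy profile, look for a profitable unilateral deviation.
(Rest, Rest): Fleet A can switch to Light (-8 → 4). Not NE.
(Rest, Light): Fleet A can switch to Light (1 → 3). Not NE.
(Rest, Moderate): Fleet A can switch to Heavy (4 → 6). Not NE.
(Rest, Heavy): Fleet A can switch to Light (-5 → -2). Not NE.
(Light, Rest): Fleet A can switch to Moderate (4 → 7). Not NE.
(Light, Light): Fleet A can switch to Moderate (3 → 6). Not NE.
(Light, Moderate): Fleet A can switch to Rest (-4 → 4). Not NE.
(Light, Heavy): Fleet A can switch to Moderate (-2 → 4). Not NE.
(Moderate, Rest): Fleet B can switch to Light (-3 → 9). Not NE.
(Moderate, Light): Fleet A can switch to Max (6 → 8). Not NE.
(The remaining 10 profiles each have a profitable deviation by the same check.)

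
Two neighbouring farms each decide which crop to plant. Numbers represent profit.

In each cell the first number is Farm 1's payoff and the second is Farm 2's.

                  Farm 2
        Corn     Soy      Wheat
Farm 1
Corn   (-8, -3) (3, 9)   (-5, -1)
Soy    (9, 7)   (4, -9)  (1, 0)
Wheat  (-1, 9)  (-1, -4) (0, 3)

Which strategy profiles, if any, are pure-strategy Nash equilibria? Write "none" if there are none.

The unique pure-strategy Nash equilibrium is (Soy, Corn).

Farm 1 against Corn: payoffs -8, 9, -1 → best response Soy.
Farm 1 against Soy: payoffs 3, 4, -1 → best response Soy.
Farm 1 against Wheat: payoffs -5, 1, 0 → best response Soy.
Farm 2 against Corn: payoffs -3, 9, -1 → best response Soy.
Farm 2 against Soy: payoffs 7, -9, 0 → best response Corn.
Farm 2 against Wheat: payoffs 9, -4, 3 → best response Corn.
Mutual best responses: (Soy, Corn).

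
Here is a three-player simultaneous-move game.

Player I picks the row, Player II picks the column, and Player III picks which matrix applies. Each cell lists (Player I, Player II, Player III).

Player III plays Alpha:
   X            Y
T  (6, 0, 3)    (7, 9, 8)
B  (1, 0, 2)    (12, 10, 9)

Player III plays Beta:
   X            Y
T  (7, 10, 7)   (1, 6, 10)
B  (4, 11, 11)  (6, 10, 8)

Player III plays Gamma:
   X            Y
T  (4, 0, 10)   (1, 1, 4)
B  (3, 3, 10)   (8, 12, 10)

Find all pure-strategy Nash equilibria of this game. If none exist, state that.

Player I against (X, Alpha): payoffs 6, 1 → best response T.
Player I against (X, Beta): payoffs 7, 4 → best response T.
Player I against (X, Gamma): payoffs 4, 3 → best response T.
Player I against (Y, Alpha): payoffs 7, 12 → best response B.
Player I against (Y, Beta): payoffs 1, 6 → best response B.
Player I against (Y, Gamma): payoffs 1, 8 → best response B.
Player II against (T, Alpha): payoffs 0, 9 → best response Y.
Player II against (T, Beta): payoffs 10, 6 → best response X.
Player II against (T, Gamma): payoffs 0, 1 → best response Y.
Player II against (B, Alpha): payoffs 0, 10 → best response Y.
Player II against (B, Beta): payoffs 11, 10 → best response X.
Player II against (B, Gamma): payoffs 3, 12 → best response Y.
Player III against (T, X): payoffs 3, 7, 10 → best response Gamma.
Player III against (T, Y): payoffs 8, 10, 4 → best response Beta.
Player III against (B, X): payoffs 2, 11, 10 → best response Beta.
Player III against (B, Y): payoffs 9, 8, 10 → best response Gamma.
Mutual best responses: (B, Y, Gamma).

Pure NE: (B, Y, Gamma)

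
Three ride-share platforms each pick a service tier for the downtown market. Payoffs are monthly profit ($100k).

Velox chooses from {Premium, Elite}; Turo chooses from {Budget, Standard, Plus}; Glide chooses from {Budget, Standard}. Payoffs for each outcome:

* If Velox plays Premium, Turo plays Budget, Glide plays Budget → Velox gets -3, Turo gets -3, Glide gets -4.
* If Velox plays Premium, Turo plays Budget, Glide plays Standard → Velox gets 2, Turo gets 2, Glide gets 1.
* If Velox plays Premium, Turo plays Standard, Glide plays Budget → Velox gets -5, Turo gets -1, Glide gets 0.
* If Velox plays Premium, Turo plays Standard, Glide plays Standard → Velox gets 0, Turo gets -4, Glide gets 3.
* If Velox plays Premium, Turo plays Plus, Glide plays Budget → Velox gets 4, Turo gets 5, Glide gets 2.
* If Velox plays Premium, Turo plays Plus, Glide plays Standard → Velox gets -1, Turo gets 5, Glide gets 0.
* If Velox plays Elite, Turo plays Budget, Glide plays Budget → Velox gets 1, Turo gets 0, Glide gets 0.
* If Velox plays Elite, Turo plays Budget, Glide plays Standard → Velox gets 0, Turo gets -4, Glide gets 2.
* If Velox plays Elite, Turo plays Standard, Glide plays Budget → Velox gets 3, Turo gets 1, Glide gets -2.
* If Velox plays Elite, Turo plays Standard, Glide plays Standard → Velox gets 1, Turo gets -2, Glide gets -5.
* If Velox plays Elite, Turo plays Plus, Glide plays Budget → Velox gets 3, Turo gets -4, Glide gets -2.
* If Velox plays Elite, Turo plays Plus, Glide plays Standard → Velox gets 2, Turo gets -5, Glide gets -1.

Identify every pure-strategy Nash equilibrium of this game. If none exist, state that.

(Premium, Plus, Budget) and (Elite, Standard, Budget)

For each player, find the best response to each opponent profile; mutual best responses are the pure NE.
Velox against (Budget, Budget): payoffs -3, 1 → best response Elite.
Velox against (Budget, Standard): payoffs 2, 0 → best response Premium.
Velox against (Standard, Budget): payoffs -5, 3 → best response Elite.
Velox against (Standard, Standard): payoffs 0, 1 → best response Elite.
Velox against (Plus, Budget): payoffs 4, 3 → best response Premium.
Velox against (Plus, Standard): payoffs -1, 2 → best response Elite.
Turo against (Premium, Budget): payoffs -3, -1, 5 → best response Plus.
Turo against (Premium, Standard): payoffs 2, -4, 5 → best response Plus.
Turo against (Elite, Budget): payoffs 0, 1, -4 → best response Standard.
Turo against (Elite, Standard): payoffs -4, -2, -5 → best response Standard.
Glide against (Premium, Budget): payoffs -4, 1 → best response Standard.
Glide against (Premium, Standard): payoffs 0, 3 → best response Standard.
Glide against (Premium, Plus): payoffs 2, 0 → best response Budget.
Glide against (Elite, Budget): payoffs 0, 2 → best response Standard.
Glide against (Elite, Standard): payoffs -2, -5 → best response Budget.
Glide against (Elite, Plus): payoffs -2, -1 → best response Standard.
Mutual best responses: (Premium, Plus, Budget); (Elite, Standard, Budget).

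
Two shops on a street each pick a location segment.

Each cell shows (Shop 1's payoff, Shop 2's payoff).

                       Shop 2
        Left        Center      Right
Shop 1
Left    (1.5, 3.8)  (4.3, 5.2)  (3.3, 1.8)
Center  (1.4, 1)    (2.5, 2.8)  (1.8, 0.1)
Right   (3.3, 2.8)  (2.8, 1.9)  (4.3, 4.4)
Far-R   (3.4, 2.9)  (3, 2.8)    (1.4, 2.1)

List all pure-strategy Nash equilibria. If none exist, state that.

The pure Nash equilibria are (Left, Center) and (Right, Right) and (Far-R, Left).

For each strategy profile, look for a profitable unilateral deviation.
(Left, Left): Shop 1 can switch to Right (1.5 → 3.3). Not NE.
(Left, Center): Shop 1 gets 4.3, best alternative 3; Shop 2 gets 5.2, best alternative 3.8. No profitable deviation — NE.
(Left, Right): Shop 1 can switch to Right (3.3 → 4.3). Not NE.
(Center, Left): Shop 1 can switch to Left (1.4 → 1.5). Not NE.
(Center, Center): Shop 1 can switch to Left (2.5 → 4.3). Not NE.
(Center, Right): Shop 1 can switch to Left (1.8 → 3.3). Not NE.
(Right, Left): Shop 1 can switch to Far-R (3.3 → 3.4). Not NE.
(Right, Center): Shop 1 can switch to Left (2.8 → 4.3). Not NE.
(Right, Right): Shop 1 gets 4.3, best alternative 3.3; Shop 2 gets 4.4, best alternative 2.8. No profitable deviation — NE.
(Far-R, Left): Shop 1 gets 3.4, best alternative 3.3; Shop 2 gets 2.9, best alternative 2.8. No profitable deviation — NE.
(Far-R, Center): Shop 1 can switch to Left (3 → 4.3). Not NE.
(The remaining 1 profile has a profitable deviation by the same check.)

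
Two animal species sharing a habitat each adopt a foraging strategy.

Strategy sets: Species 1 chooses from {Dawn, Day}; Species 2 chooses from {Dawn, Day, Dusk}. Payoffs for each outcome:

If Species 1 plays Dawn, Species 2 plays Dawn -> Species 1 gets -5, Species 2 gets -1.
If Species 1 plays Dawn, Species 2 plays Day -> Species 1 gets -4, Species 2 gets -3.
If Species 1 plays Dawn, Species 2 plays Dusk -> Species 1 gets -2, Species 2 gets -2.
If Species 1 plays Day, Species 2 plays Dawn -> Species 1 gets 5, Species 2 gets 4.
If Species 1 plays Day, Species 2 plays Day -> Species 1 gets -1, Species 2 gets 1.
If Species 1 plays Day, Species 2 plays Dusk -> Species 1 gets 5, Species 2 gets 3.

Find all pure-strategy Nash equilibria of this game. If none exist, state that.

Mark each player's best response to every combination of opponents' strategies; a profile where every player is best-responding is a pure Nash equilibrium.
Species 1 against Dawn: payoffs -5, 5 → best response Day.
Species 1 against Day: payoffs -4, -1 → best response Day.
Species 1 against Dusk: payoffs -2, 5 → best response Day.
Species 2 against Dawn: payoffs -1, -3, -2 → best response Dawn.
Species 2 against Day: payoffs 4, 1, 3 → best response Dawn.
Mutual best responses: (Day, Dawn).

The unique pure-strategy Nash equilibrium is (Day, Dawn).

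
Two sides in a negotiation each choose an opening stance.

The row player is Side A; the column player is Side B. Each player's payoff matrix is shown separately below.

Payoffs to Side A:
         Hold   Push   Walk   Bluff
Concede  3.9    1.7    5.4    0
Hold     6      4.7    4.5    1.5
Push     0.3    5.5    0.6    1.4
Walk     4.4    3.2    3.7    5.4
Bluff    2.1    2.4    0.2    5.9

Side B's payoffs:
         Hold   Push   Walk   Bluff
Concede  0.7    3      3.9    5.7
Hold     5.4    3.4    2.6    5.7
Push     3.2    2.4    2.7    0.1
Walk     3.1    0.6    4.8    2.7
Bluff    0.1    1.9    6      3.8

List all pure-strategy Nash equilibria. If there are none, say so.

none

Check each profile: it is a Nash equilibrium iff no player can strictly gain by switching unilaterally.
(Concede, Hold): Side A can switch to Hold (3.9 → 6). Not NE.
(Concede, Push): Side A can switch to Hold (1.7 → 4.7). Not NE.
(Concede, Walk): Side B can switch to Bluff (3.9 → 5.7). Not NE.
(Concede, Bluff): Side A can switch to Hold (0 → 1.5). Not NE.
(Hold, Hold): Side B can switch to Bluff (5.4 → 5.7). Not NE.
(Hold, Push): Side A can switch to Push (4.7 → 5.5). Not NE.
(Hold, Walk): Side A can switch to Concede (4.5 → 5.4). Not NE.
(Hold, Bluff): Side A can switch to Walk (1.5 → 5.4). Not NE.
(Push, Hold): Side A can switch to Concede (0.3 → 3.9). Not NE.
(Push, Push): Side B can switch to Hold (2.4 → 3.2). Not NE.
(Push, Walk): Side A can switch to Concede (0.6 → 5.4). Not NE.
(Push, Bluff): Side A can switch to Hold (1.4 → 1.5). Not NE.
(The remaining 8 profiles each have a profitable deviation by the same check.)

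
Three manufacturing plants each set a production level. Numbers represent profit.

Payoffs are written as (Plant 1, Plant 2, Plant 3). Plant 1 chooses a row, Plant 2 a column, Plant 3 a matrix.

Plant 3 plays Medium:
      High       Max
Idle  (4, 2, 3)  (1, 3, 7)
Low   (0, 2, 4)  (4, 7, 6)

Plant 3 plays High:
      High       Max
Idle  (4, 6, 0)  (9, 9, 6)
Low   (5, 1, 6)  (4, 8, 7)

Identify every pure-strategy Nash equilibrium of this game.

(Idle, High, Medium): Plant 2 can switch to Max (2 → 3). Not NE.
(Idle, High, High): Plant 1 can switch to Low (4 → 5). Not NE.
(Idle, Max, Medium): Plant 1 can switch to Low (1 → 4). Not NE.
(Idle, Max, High): Plant 3 can switch to Medium (6 → 7). Not NE.
(Low, High, Medium): Plant 1 can switch to Idle (0 → 4). Not NE.
(Low, High, High): Plant 2 can switch to Max (1 → 8). Not NE.
(The remaining 2 profiles each have a profitable deviation by the same check.)

none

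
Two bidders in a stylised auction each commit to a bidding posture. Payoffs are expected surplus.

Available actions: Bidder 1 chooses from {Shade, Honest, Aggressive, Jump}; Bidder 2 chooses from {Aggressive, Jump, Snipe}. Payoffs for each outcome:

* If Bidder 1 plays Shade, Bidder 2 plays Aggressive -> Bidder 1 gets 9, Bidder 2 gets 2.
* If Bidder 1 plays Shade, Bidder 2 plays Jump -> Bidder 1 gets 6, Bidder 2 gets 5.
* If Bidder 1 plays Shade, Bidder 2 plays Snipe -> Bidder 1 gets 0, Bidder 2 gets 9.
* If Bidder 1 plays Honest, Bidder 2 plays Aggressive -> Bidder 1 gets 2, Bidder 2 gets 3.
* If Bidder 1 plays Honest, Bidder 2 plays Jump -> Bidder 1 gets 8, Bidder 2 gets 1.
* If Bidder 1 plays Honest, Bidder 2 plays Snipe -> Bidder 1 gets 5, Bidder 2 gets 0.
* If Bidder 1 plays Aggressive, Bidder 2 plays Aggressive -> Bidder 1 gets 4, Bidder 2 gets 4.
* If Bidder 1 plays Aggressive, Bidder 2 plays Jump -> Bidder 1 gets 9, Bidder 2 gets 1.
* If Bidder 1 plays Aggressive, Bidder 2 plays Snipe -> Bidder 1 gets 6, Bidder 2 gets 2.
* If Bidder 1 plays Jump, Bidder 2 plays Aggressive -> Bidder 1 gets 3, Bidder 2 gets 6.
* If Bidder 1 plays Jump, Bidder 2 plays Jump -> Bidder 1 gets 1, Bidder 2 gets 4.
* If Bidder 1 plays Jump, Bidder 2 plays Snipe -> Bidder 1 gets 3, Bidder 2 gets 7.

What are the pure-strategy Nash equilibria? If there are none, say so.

(Shade, Aggressive): Bidder 2 can switch to Jump (2 → 5). Not NE.
(Shade, Jump): Bidder 1 can switch to Honest (6 → 8). Not NE.
(Shade, Snipe): Bidder 1 can switch to Honest (0 → 5). Not NE.
(Honest, Aggressive): Bidder 1 can switch to Shade (2 → 9). Not NE.
(Honest, Jump): Bidder 1 can switch to Aggressive (8 → 9). Not NE.
(Honest, Snipe): Bidder 1 can switch to Aggressive (5 → 6). Not NE.
(Aggressive, Aggressive): Bidder 1 can switch to Shade (4 → 9). Not NE.
(Aggressive, Jump): Bidder 2 can switch to Aggressive (1 → 4). Not NE.
(Aggressive, Snipe): Bidder 2 can switch to Aggressive (2 → 4). Not NE.
(Jump, Aggressive): Bidder 1 can switch to Shade (3 → 9). Not NE.
(The remaining 2 profiles each have a profitable deviation by the same check.)

none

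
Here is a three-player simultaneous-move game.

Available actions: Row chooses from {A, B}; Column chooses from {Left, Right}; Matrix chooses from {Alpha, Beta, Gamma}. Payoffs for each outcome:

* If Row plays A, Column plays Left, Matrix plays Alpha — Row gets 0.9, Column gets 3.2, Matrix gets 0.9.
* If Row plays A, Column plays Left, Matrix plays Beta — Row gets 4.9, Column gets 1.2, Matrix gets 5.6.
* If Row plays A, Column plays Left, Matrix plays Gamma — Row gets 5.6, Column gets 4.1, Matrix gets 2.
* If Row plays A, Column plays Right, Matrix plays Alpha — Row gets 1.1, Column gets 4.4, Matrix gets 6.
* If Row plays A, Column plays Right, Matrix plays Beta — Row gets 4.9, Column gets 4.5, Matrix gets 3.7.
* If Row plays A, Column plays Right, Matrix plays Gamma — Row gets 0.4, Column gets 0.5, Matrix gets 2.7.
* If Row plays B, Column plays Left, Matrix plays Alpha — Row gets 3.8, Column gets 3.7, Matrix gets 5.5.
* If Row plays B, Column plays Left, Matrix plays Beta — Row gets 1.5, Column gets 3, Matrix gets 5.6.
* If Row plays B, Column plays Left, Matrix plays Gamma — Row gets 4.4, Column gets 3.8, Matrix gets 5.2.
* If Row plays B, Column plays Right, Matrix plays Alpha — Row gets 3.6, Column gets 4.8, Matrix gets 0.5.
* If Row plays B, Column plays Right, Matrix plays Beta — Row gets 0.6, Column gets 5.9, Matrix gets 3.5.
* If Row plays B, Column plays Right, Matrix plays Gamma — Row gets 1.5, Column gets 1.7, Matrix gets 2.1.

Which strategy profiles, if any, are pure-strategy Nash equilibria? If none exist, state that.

Row against (Left, Alpha): payoffs 0.9, 3.8 → best response B.
Row against (Left, Beta): payoffs 4.9, 1.5 → best response A.
Row against (Left, Gamma): payoffs 5.6, 4.4 → best response A.
Row against (Right, Alpha): payoffs 1.1, 3.6 → best response B.
Row against (Right, Beta): payoffs 4.9, 0.6 → best response A.
Row against (Right, Gamma): payoffs 0.4, 1.5 → best response B.
Column against (A, Alpha): payoffs 3.2, 4.4 → best response Right.
Column against (A, Beta): payoffs 1.2, 4.5 → best response Right.
Column against (A, Gamma): payoffs 4.1, 0.5 → best response Left.
Column against (B, Alpha): payoffs 3.7, 4.8 → best response Right.
Column against (B, Beta): payoffs 3, 5.9 → best response Right.
Column against (B, Gamma): payoffs 3.8, 1.7 → best response Left.
Matrix against (A, Left): payoffs 0.9, 5.6, 2 → best response Beta.
Matrix against (A, Right): payoffs 6, 3.7, 2.7 → best response Alpha.
Matrix against (B, Left): payoffs 5.5, 5.6, 5.2 → best response Beta.
Matrix against (B, Right): payoffs 0.5, 3.5, 2.1 → best response Beta.
No profile is a mutual best response for all players.

There is no pure-strategy Nash equilibrium.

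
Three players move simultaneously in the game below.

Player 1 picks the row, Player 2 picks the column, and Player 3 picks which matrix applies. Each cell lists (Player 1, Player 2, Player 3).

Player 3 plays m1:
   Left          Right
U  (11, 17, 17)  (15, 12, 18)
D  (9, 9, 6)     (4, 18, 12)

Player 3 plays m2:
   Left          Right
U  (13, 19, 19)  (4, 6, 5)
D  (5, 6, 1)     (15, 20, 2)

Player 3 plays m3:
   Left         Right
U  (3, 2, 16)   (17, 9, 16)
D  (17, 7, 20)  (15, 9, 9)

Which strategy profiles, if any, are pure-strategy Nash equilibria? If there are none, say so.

Pure NE: (U, Left, m2)

(U, Left, m1): Player 3 can switch to m2 (17 → 19). Not NE.
(U, Left, m2): Player 1 gets 13, best alternative 5; Player 2 gets 19, best alternative 6; Player 3 gets 19, best alternative 17. No profitable deviation — NE.
(U, Left, m3): Player 1 can switch to D (3 → 17). Not NE.
(U, Right, m1): Player 2 can switch to Left (12 → 17). Not NE.
(U, Right, m2): Player 1 can switch to D (4 → 15). Not NE.
(U, Right, m3): Player 3 can switch to m1 (16 → 18). Not NE.
(D, Left, m1): Player 1 can switch to U (9 → 11). Not NE.
(D, Left, m2): Player 1 can switch to U (5 → 13). Not NE.
(D, Left, m3): Player 2 can switch to Right (7 → 9). Not NE.
(D, Right, m1): Player 1 can switch to U (4 → 15). Not NE.
(D, Right, m2): Player 3 can switch to m1 (2 → 12). Not NE.
(The remaining 1 profile has a profitable deviation by the same check.)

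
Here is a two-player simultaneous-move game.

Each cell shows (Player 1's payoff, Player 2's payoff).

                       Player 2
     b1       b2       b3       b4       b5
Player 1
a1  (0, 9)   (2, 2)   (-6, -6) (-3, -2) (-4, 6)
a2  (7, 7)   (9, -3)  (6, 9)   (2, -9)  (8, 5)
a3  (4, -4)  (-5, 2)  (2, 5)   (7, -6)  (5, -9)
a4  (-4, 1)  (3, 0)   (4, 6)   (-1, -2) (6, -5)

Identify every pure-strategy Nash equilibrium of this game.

(a2, b3)

Player 1 against b1: payoffs 0, 7, 4, -4 → best response a2.
Player 1 against b2: payoffs 2, 9, -5, 3 → best response a2.
Player 1 against b3: payoffs -6, 6, 2, 4 → best response a2.
Player 1 against b4: payoffs -3, 2, 7, -1 → best response a3.
Player 1 against b5: payoffs -4, 8, 5, 6 → best response a2.
Player 2 against a1: payoffs 9, 2, -6, -2, 6 → best response b1.
Player 2 against a2: payoffs 7, -3, 9, -9, 5 → best response b3.
Player 2 against a3: payoffs -4, 2, 5, -6, -9 → best response b3.
Player 2 against a4: payoffs 1, 0, 6, -2, -5 → best response b3.
Mutual best responses: (a2, b3).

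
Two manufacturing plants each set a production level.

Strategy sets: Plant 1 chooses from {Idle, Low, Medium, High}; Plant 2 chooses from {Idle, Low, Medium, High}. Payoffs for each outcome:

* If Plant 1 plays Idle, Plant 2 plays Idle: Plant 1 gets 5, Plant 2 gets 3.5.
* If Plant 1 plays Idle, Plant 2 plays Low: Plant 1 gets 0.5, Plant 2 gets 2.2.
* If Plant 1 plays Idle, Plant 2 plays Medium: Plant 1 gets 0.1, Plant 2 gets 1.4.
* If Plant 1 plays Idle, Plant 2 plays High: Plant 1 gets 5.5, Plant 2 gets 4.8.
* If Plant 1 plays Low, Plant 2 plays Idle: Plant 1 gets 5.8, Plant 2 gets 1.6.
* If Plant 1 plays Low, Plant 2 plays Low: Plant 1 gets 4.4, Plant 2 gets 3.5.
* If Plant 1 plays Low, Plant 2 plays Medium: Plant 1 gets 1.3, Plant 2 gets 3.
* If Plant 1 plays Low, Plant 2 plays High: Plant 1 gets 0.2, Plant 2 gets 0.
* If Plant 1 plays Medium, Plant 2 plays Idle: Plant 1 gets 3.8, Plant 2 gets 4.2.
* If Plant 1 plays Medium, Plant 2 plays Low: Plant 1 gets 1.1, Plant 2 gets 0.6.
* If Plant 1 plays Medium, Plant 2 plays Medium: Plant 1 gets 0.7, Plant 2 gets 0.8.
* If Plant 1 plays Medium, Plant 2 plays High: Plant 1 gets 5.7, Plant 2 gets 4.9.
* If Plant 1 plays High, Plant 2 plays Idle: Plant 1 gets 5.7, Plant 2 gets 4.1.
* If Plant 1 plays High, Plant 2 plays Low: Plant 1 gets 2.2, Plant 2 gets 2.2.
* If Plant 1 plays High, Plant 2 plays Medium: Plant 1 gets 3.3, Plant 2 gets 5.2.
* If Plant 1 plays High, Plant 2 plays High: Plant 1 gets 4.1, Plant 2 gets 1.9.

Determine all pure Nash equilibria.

(Low, Low), (Medium, High), (High, Medium)

(Idle, Idle): Plant 1 can switch to Low (5 → 5.8). Not NE.
(Idle, Low): Plant 1 can switch to Low (0.5 → 4.4). Not NE.
(Idle, Medium): Plant 1 can switch to Low (0.1 → 1.3). Not NE.
(Idle, High): Plant 1 can switch to Medium (5.5 → 5.7). Not NE.
(Low, Idle): Plant 2 can switch to Low (1.6 → 3.5). Not NE.
(Low, Low): Plant 1 gets 4.4, best alternative 2.2; Plant 2 gets 3.5, best alternative 3. No profitable deviation — NE.
(Low, Medium): Plant 1 can switch to High (1.3 → 3.3). Not NE.
(Low, High): Plant 1 can switch to Idle (0.2 → 5.5). Not NE.
(Medium, Idle): Plant 1 can switch to Idle (3.8 → 5). Not NE.
(Medium, Low): Plant 1 can switch to Low (1.1 → 4.4). Not NE.
(Medium, Medium): Plant 1 can switch to Low (0.7 → 1.3). Not NE.
(Medium, High): Plant 1 gets 5.7, best alternative 5.5; Plant 2 gets 4.9, best alternative 4.2. No profitable deviation — NE.
(High, Idle): Plant 1 can switch to Low (5.7 → 5.8). Not NE.
(High, Low): Plant 1 can switch to Low (2.2 → 4.4). Not NE.
(High, Medium): Plant 1 gets 3.3, best alternative 1.3; Plant 2 gets 5.2, best alternative 4.1. No profitable deviation — NE.
(The remaining 1 profile has a profitable deviation by the same check.)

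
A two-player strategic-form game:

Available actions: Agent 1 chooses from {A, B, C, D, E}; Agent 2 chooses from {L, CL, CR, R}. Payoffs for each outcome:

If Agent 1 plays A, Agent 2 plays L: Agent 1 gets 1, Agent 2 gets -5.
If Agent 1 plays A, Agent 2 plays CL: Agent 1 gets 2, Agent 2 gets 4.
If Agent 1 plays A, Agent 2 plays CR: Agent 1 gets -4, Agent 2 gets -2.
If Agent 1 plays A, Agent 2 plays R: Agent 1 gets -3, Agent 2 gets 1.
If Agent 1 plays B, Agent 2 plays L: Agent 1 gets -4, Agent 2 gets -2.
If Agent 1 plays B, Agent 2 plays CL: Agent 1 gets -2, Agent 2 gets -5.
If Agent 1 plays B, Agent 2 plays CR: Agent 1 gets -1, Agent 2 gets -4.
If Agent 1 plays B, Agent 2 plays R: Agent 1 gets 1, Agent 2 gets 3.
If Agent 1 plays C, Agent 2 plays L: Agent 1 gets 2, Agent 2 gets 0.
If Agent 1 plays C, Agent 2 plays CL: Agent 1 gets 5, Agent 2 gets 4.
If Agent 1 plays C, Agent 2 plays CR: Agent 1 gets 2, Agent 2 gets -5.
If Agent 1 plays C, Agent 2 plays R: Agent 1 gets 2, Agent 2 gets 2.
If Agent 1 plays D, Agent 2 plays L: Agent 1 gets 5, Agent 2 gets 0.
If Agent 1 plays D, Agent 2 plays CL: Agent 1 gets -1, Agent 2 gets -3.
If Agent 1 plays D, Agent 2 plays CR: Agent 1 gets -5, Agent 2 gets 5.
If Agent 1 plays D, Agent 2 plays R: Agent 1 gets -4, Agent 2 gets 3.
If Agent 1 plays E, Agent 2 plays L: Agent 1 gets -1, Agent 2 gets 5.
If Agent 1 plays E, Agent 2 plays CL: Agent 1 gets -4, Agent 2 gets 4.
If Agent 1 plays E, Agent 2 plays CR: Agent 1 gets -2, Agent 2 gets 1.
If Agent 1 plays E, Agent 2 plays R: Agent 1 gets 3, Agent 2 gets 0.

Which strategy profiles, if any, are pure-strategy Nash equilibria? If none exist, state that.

Agent 1 against L: payoffs 1, -4, 2, 5, -1 → best response D.
Agent 1 against CL: payoffs 2, -2, 5, -1, -4 → best response C.
Agent 1 against CR: payoffs -4, -1, 2, -5, -2 → best response C.
Agent 1 against R: payoffs -3, 1, 2, -4, 3 → best response E.
Agent 2 against A: payoffs -5, 4, -2, 1 → best response CL.
Agent 2 against B: payoffs -2, -5, -4, 3 → best response R.
Agent 2 against C: payoffs 0, 4, -5, 2 → best response CL.
Agent 2 against D: payoffs 0, -3, 5, 3 → best response CR.
Agent 2 against E: payoffs 5, 4, 1, 0 → best response L.
Mutual best responses: (C, CL).

(C, CL)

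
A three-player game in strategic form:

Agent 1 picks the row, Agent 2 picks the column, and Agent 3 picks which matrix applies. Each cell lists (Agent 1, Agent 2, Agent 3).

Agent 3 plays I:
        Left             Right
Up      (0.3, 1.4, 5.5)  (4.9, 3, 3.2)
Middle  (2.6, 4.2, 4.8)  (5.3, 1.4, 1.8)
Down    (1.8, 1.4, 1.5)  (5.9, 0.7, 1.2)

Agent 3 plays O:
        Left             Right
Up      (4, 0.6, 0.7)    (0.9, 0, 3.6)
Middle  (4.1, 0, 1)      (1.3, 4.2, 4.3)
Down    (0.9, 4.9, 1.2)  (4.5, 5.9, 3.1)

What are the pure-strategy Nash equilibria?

Agent 1 against (Left, I): payoffs 0.3, 2.6, 1.8 → best response Middle.
Agent 1 against (Left, O): payoffs 4, 4.1, 0.9 → best response Middle.
Agent 1 against (Right, I): payoffs 4.9, 5.3, 5.9 → best response Down.
Agent 1 against (Right, O): payoffs 0.9, 1.3, 4.5 → best response Down.
Agent 2 against (Up, I): payoffs 1.4, 3 → best response Right.
Agent 2 against (Up, O): payoffs 0.6, 0 → best response Left.
Agent 2 against (Middle, I): payoffs 4.2, 1.4 → best response Left.
Agent 2 against (Middle, O): payoffs 0, 4.2 → best response Right.
Agent 2 against (Down, I): payoffs 1.4, 0.7 → best response Left.
Agent 2 against (Down, O): payoffs 4.9, 5.9 → best response Right.
Agent 3 against (Up, Left): payoffs 5.5, 0.7 → best response I.
Agent 3 against (Up, Right): payoffs 3.2, 3.6 → best response O.
Agent 3 against (Middle, Left): payoffs 4.8, 1 → best response I.
Agent 3 against (Middle, Right): payoffs 1.8, 4.3 → best response O.
Agent 3 against (Down, Left): payoffs 1.5, 1.2 → best response I.
Agent 3 against (Down, Right): payoffs 1.2, 3.1 → best response O.
Mutual best responses: (Middle, Left, I); (Down, Right, O).

Pure-strategy Nash equilibria: (Middle, Left, I); (Down, Right, O)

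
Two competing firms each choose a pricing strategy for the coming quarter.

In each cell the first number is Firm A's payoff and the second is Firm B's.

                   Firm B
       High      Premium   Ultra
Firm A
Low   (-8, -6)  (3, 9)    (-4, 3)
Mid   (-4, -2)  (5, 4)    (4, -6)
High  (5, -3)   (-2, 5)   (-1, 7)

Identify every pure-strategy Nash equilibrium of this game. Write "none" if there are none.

Mark each player's best response to every combination of opponents' strategies; a profile where every player is best-responding is a pure Nash equilibrium.
Firm A against High: payoffs -8, -4, 5 → best response High.
Firm A against Premium: payoffs 3, 5, -2 → best response Mid.
Firm A against Ultra: payoffs -4, 4, -1 → best response Mid.
Firm B against Low: payoffs -6, 9, 3 → best response Premium.
Firm B against Mid: payoffs -2, 4, -6 → best response Premium.
Firm B against High: payoffs -3, 5, 7 → best response Ultra.
Mutual best responses: (Mid, Premium).

(Mid, Premium)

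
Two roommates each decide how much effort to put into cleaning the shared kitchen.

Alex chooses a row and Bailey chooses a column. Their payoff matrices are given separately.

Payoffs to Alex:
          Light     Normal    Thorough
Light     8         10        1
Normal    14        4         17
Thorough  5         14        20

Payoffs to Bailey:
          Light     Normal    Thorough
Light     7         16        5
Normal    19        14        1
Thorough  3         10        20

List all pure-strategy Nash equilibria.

For each player, find the best response to each opponent profile; mutual best responses are the pure NE.
Alex against Light: payoffs 8, 14, 5 → best response Normal.
Alex against Normal: payoffs 10, 4, 14 → best response Thorough.
Alex against Thorough: payoffs 1, 17, 20 → best response Thorough.
Bailey against Light: payoffs 7, 16, 5 → best response Normal.
Bailey against Normal: payoffs 19, 14, 1 → best response Light.
Bailey against Thorough: payoffs 3, 10, 20 → best response Thorough.
Mutual best responses: (Normal, Light); (Thorough, Thorough).

Pure-strategy Nash equilibria: (Normal, Light); (Thorough, Thorough)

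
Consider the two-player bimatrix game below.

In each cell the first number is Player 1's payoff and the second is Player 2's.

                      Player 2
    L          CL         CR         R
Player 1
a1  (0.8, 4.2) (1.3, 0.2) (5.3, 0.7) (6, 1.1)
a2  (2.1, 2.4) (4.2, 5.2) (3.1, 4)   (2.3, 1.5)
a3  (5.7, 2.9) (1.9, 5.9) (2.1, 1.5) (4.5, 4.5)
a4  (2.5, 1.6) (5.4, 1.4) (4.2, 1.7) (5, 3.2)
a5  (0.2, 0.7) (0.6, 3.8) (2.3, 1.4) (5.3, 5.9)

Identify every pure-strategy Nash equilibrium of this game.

There is no pure-strategy Nash equilibrium.

Player 1 against L: payoffs 0.8, 2.1, 5.7, 2.5, 0.2 → best response a3.
Player 1 against CL: payoffs 1.3, 4.2, 1.9, 5.4, 0.6 → best response a4.
Player 1 against CR: payoffs 5.3, 3.1, 2.1, 4.2, 2.3 → best response a1.
Player 1 against R: payoffs 6, 2.3, 4.5, 5, 5.3 → best response a1.
Player 2 against a1: payoffs 4.2, 0.2, 0.7, 1.1 → best response L.
Player 2 against a2: payoffs 2.4, 5.2, 4, 1.5 → best response CL.
Player 2 against a3: payoffs 2.9, 5.9, 1.5, 4.5 → best response CL.
Player 2 against a4: payoffs 1.6, 1.4, 1.7, 3.2 → best response R.
Player 2 against a5: payoffs 0.7, 3.8, 1.4, 5.9 → best response R.
No profile is a mutual best response for all players.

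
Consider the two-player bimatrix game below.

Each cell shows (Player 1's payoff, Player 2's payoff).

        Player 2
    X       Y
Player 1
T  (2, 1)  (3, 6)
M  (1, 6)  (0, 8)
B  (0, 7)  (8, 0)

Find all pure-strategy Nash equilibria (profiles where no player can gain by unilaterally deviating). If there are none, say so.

(T, X): Player 2 can switch to Y (1 → 6). Not NE.
(T, Y): Player 1 can switch to B (3 → 8). Not NE.
(M, X): Player 1 can switch to T (1 → 2). Not NE.
(M, Y): Player 1 can switch to T (0 → 3). Not NE.
(B, X): Player 1 can switch to T (0 → 2). Not NE.
(B, Y): Player 2 can switch to X (0 → 7). Not NE.

none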